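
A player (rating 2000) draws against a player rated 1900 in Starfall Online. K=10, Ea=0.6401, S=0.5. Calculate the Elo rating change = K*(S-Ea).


Elo update: delta = K * (S - Ea), where S = 0.5 (draws)
S - Ea = 0.5 - 0.6401 = -0.1401
Rating change = 10 * -0.1401
= -1.40

-1.40 rating points


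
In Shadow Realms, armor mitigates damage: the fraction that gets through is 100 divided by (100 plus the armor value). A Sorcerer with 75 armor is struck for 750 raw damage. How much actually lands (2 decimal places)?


actual = 750 * 100 / (100 + 75)
= 750 * 100 / 175
= 75000 / 175
= 428.57

428.57 damage


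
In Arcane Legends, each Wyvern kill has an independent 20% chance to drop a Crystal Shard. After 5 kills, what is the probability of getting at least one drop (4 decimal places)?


P(at least one) = 1 - P(none) = 1 - (1-p)^n
p = 20/100 = 0.2
1 - p = 0.8
(1 - p)^5 = 0.8^5 = 0.327680
P(at least one) = 1 - 0.327680 = 0.6723

0.6723


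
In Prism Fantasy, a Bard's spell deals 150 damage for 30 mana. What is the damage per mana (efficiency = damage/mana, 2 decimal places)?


Efficiency = damage / mana
= 150 / 30
= 5.00

5.00 dmg/mana


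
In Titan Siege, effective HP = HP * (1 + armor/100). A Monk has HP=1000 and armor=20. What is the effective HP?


EHP = 1000 * (1 + 20/100)
= 1000 * (1 + 0.2)
= 1000 * 1.2
= 1200.0

1200.0 EHP


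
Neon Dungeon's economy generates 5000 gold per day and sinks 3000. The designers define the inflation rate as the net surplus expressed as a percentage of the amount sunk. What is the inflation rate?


Net gold = 5000 - 3000 = 2000
Inflation rate = net / sunk * 100 = 2000 / 3000 * 100
= 0.666667 * 100
= 66.67%

66.67%


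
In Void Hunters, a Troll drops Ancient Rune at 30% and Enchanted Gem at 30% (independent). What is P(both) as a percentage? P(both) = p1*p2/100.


For independent events, P(both) = P(A) * P(B)
= 30% * 30%
= 900 / 100 %
= 9.0%

9.0%


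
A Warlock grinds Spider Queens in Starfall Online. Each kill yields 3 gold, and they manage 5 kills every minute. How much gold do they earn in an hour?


Gold per minute = 3 * 5 = 15
Gold per hour = 15 * 60 = 900

900 gold/hour


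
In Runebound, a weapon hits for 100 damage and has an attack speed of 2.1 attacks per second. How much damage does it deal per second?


DPS = damage * attack_speed
= 100 * 2.1
= 210.0

210.0 DPS


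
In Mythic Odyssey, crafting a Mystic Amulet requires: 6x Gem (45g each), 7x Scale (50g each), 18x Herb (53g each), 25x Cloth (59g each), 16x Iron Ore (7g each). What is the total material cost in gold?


Cost breakdown:
  Gem: 6 * 45 = 270
  Scale: 7 * 50 = 350
  Herb: 18 * 53 = 954
  Cloth: 25 * 59 = 1475
  Iron Ore: 16 * 7 = 112
Total = 270 + 350 + 954 + 1475 + 112 = 3161

3161 gold


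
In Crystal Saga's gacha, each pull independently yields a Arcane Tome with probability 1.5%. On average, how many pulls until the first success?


Expected pulls for a geometric distribution = 1/p = 100 / rate%
= 100 / 1.5
= 66.67

66.67 pulls


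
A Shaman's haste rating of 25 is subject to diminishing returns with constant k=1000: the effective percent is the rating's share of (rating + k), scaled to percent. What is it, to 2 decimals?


effective% = rating / (rating + k) * 100
= 25 / (25 + 1000) * 100
= 25 / 1025 * 100
= 0.02439 * 100
= 2.44%

2.44%


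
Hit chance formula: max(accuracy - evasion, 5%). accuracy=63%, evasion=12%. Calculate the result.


accuracy - evasion = 63 - 12 = 51
Apply floor: max(51, 5) = 51
Hit chance = 51%

51%


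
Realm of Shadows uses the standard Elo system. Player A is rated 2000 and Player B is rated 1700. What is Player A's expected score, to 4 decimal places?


Elo expected score: Ea = 1/(1 + 10^((Rb-Ra)/400))
Rb - Ra = 1700 - 2000 = -300
(Rb-Ra)/400 = -300/400 = -0.75
10^-0.75 = 0.177828
Ea = 1/(1 + 0.177828) = 1/1.177828 = 0.8490

0.8490


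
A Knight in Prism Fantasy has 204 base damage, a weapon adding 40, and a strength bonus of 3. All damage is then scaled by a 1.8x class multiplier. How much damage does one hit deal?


Sum base + weapon + str = 204 + 40 + 3 = 247
Multiply by 1.8:
247 * 1.8 = 444.6

444.6 damage


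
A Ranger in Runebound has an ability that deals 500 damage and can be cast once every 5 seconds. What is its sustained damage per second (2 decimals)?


DPS = damage / cooldown
= 500 / 5
= 100.00

100.00 DPS


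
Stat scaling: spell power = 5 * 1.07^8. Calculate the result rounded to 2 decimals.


value = base * growth^level
= 5 * 1.07^8
= 5 * 1.718186
= 8.59

8.59 spell power


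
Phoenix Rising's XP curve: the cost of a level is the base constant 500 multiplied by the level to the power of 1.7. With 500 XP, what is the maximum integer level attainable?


XP = 500 * level^1.7, so level = (XP / 500)^(1/1.7)
= (500 / 500)^(1/1.7)
= 1.0^0.5882
= 1.0
Floor: level = 1

level 1


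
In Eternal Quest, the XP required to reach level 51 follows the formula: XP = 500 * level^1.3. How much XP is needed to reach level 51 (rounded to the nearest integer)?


XP = 500 * level^1.3
Substitute level = 51:
XP = 500 * 51^1.3
= 500 * 165.898
= 82949

82949 XP


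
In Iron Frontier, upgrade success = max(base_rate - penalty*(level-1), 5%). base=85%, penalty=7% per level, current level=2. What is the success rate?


raw_rate = 85 - 7 * (2 - 1)
= 85 - 7 * 1
= 85 - 7
= 78
Apply floor: max(78, 5) = 78%

78%


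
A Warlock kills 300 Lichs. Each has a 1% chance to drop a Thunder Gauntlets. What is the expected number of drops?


Expected drops = kills * (drop_rate / 100)
= 300 * (1 / 100)
= 300 * 0.01
= 3.0

3.0 drops


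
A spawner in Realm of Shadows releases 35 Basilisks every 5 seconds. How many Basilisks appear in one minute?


Spawns per minute = count * (60 / interval)
= 35 * (60 / 5)
= 35 * 12.0
= 420.0

420.0 per minute


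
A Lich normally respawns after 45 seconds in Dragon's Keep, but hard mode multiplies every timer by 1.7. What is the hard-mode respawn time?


Respawn time = base * multiplier
= 45 * 1.7
= 76.5 seconds

76.5 seconds


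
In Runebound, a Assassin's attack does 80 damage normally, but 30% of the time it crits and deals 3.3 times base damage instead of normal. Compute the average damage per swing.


E[dmg] = base * (1 + crit_chance * (crit_mult - 1))
cc as decimal = 30/100 = 0.3
cm - 1 = 3.3 - 1 = 2.3
Bonus factor = 0.3 * 2.3 = 0.69
Total multiplier = 1 + 0.69 = 1.69
Expected damage = 80 * 1.69 = 135.20

135.20 damage


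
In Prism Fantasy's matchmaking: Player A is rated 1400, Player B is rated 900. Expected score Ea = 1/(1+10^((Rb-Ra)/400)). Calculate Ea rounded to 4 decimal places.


Elo expected score: Ea = 1/(1 + 10^((Rb-Ra)/400))
Rb - Ra = 900 - 1400 = -500
(Rb-Ra)/400 = -500/400 = -1.25
10^-1.25 = 0.056234
Ea = 1/(1 + 0.056234) = 1/1.056234 = 0.9468

0.9468


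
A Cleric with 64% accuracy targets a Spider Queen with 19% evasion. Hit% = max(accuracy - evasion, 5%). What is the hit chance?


accuracy - evasion = 64 - 19 = 45
Apply floor: max(45, 5) = 45
Hit chance = 45%

45%


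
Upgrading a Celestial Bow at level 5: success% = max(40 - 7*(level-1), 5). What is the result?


raw_rate = 40 - 7 * (5 - 1)
= 40 - 7 * 4
= 40 - 28
= 12
Apply floor: max(12, 5) = 12%

12%


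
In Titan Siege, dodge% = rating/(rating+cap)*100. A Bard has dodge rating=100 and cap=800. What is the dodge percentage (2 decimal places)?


dodge% = 100 / (100 + 800) * 100
= 100 / 900 * 100
= 0.111111 * 100
= 11.11%

11.11%


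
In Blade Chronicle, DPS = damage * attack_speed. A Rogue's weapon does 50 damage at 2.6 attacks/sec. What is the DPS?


DPS = damage * attack_speed
= 50 * 2.6
= 130.0

130.0 DPS


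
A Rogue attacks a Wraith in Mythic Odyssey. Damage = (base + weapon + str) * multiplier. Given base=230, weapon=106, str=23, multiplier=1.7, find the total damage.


Sum base + weapon + str = 230 + 106 + 23 = 359
Multiply by 1.7:
359 * 1.7 = 610.3

610.3 damage


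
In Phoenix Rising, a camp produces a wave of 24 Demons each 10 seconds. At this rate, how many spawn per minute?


Spawns per minute = count * (60 / interval)
= 24 * (60 / 10)
= 24 * 6.0
= 144.0

144.0 per minute


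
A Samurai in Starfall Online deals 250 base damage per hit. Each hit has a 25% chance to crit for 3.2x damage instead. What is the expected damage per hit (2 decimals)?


E[dmg] = base * (1 + crit_chance * (crit_mult - 1))
cc as decimal = 25/100 = 0.25
cm - 1 = 3.2 - 1 = 2.2
Bonus factor = 0.25 * 2.2 = 0.55
Total multiplier = 1 + 0.55 = 1.55
Expected damage = 250 * 1.55 = 387.50

387.50 damage


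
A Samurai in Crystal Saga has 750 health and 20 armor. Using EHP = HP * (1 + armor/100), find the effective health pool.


EHP = 750 * (1 + 20/100)
= 750 * (1 + 0.2)
= 750 * 1.2
= 900.0

900.0 EHP


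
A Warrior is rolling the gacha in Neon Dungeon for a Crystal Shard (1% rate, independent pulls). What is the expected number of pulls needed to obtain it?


Expected pulls for a geometric distribution = 1/p = 100 / rate%
= 100 / 1
= 100.0

100.0 pulls


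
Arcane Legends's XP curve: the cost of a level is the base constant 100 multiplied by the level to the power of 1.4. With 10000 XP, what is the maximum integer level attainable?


XP = 100 * level^1.4, so level = (XP / 100)^(1/1.4)
= (10000 / 100)^(1/1.4)
= 100.0^0.7143
= 26.827
Floor: level = 26

level 26


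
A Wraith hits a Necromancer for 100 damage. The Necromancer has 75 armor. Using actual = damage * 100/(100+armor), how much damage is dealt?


actual = 100 * 100 / (100 + 75)
= 100 * 100 / 175
= 10000 / 175
= 57.14

57.14 damage


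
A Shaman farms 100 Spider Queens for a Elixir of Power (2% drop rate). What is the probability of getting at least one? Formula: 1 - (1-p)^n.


P(at least one) = 1 - P(none) = 1 - (1-p)^n
p = 2/100 = 0.02
1 - p = 0.98
(1 - p)^100 = 0.98^100 = 0.132620
P(at least one) = 1 - 0.132620 = 0.8674

0.8674


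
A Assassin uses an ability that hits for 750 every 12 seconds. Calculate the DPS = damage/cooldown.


DPS = damage / cooldown
= 750 / 12
= 62.50

62.50 DPS


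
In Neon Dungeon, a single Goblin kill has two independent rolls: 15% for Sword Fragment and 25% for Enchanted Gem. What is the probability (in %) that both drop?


For independent events, P(both) = P(A) * P(B)
= 15% * 25%
= 375 / 100 %
= 3.75%

3.75%


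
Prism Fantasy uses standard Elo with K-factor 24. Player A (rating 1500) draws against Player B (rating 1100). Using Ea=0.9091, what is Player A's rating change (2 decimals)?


Elo update: delta = K * (S - Ea), where S = 0.5 (draws)
S - Ea = 0.5 - 0.9091 = -0.4091
Rating change = 24 * -0.4091
= -9.82

-9.82 rating points


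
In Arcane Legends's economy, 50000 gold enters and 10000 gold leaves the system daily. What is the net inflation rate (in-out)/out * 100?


Net gold = 50000 - 10000 = 40000
Inflation rate = net / sunk * 100 = 40000 / 10000 * 100
= 4.0 * 100
= 400.00%

400.00%


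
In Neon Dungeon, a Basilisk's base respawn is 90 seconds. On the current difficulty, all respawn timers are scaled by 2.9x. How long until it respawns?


Respawn time = base * multiplier
= 90 * 2.9
= 261.0 seconds

261.0 seconds


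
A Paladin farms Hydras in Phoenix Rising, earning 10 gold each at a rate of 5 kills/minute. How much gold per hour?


Gold per minute = 10 * 5 = 50
Gold per hour = 50 * 60 = 3000

3000 gold/hour


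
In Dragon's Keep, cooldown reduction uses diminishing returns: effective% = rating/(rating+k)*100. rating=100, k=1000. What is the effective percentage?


effective% = rating / (rating + k) * 100
= 100 / (100 + 1000) * 100
= 100 / 1100 * 100
= 0.090909 * 100
= 9.09%

9.09%


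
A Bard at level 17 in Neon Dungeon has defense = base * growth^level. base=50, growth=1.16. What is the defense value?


value = base * growth^level
= 50 * 1.16^17
= 50 * 12.467685
= 623.38

623.38 defense


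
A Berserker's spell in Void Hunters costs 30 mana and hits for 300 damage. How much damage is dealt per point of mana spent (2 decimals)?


Efficiency = damage / mana
= 300 / 30
= 10.00

10.00 dmg/mana


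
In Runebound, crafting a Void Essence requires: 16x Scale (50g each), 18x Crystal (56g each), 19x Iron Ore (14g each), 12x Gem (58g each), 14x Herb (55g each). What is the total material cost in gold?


Cost breakdown:
  Scale: 16 * 50 = 800
  Crystal: 18 * 56 = 1008
  Iron Ore: 19 * 14 = 266
  Gem: 12 * 58 = 696
  Herb: 14 * 55 = 770
Total = 800 + 1008 + 266 + 696 + 770 = 3540

3540 gold


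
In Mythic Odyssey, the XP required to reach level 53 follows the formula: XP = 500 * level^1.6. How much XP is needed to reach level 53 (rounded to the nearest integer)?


XP = 500 * level^1.6
Substitute level = 53:
XP = 500 * 53^1.6
= 500 * 573.9068
= 286953

286953 XP


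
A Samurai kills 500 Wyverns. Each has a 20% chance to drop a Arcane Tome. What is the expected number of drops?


Expected drops = kills * (drop_rate / 100)
= 500 * (20 / 100)
= 500 * 0.2
= 100.0

100.0 drops


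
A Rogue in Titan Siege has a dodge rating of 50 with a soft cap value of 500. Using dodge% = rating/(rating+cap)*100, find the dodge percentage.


dodge% = 50 / (50 + 500) * 100
= 50 / 550 * 100
= 0.090909 * 100
= 9.09%

9.09%


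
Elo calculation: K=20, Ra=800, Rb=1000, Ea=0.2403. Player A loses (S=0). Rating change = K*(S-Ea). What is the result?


Elo update: delta = K * (S - Ea), where S = 0 (loses)
S - Ea = 0 - 0.2403 = -0.2403
Rating change = 20 * -0.2403
= -4.81

-4.81 rating points


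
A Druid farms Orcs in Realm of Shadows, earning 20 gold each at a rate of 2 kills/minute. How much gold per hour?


Gold per minute = 20 * 2 = 40
Gold per hour = 40 * 60 = 2400

2400 gold/hour


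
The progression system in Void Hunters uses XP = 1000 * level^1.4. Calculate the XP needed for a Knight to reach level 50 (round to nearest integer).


XP = 1000 * level^1.4
Substitute level = 50:
XP = 1000 * 50^1.4
= 1000 * 239.0881
= 239088

239088 XP


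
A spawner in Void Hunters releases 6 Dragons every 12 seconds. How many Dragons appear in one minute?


Spawns per minute = count * (60 / interval)
= 6 * (60 / 12)
= 6 * 5.0
= 30.0

30.0 per minute


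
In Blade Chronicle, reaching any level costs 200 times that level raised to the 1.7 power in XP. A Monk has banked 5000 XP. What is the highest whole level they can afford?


XP = 200 * level^1.7, so level = (XP / 200)^(1/1.7)
= (5000 / 200)^(1/1.7)
= 25.0^0.5882
= 6.6423
Floor: level = 6

level 6


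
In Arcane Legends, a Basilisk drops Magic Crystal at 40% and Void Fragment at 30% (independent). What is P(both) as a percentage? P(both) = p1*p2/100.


For independent events, P(both) = P(A) * P(B)
= 40% * 30%
= 1200 / 100 %
= 12.0%

12.0%


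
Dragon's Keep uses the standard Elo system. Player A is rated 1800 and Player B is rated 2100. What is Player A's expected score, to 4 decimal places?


Elo expected score: Ea = 1/(1 + 10^((Rb-Ra)/400))
Rb - Ra = 2100 - 1800 = 300
(Rb-Ra)/400 = 300/400 = 0.75
10^0.75 = 5.623413
Ea = 1/(1 + 5.623413) = 1/6.623413 = 0.1510

0.1510


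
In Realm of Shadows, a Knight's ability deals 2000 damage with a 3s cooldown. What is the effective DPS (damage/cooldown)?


DPS = damage / cooldown
= 2000 / 3
= 666.67

666.67 DPS


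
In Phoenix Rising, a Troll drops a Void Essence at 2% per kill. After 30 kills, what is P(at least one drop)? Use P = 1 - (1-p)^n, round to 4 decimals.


P(at least one) = 1 - P(none) = 1 - (1-p)^n
p = 2/100 = 0.02
1 - p = 0.98
(1 - p)^30 = 0.98^30 = 0.545484
P(at least one) = 1 - 0.545484 = 0.4545

0.4545


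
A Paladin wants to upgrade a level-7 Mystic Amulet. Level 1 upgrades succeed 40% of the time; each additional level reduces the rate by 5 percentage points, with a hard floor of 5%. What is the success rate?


raw_rate = 40 - 5 * (7 - 1)
= 40 - 5 * 6
= 40 - 30
= 10
Apply floor: max(10, 5) = 10%

10%


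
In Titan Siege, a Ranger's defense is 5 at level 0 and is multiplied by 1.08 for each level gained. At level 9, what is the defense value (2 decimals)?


value = base * growth^level
= 5 * 1.08^9
= 5 * 1.999005
= 10.00

10.00 defense


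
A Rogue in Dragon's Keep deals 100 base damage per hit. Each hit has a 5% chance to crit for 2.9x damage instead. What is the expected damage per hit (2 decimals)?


E[dmg] = base * (1 + crit_chance * (crit_mult - 1))
cc as decimal = 5/100 = 0.05
cm - 1 = 2.9 - 1 = 1.9
Bonus factor = 0.05 * 1.9 = 0.095
Total multiplier = 1 + 0.095 = 1.095
Expected damage = 100 * 1.095 = 109.50

109.50 damage


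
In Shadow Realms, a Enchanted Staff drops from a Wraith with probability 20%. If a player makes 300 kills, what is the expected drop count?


Expected drops = kills * (drop_rate / 100)
= 300 * (20 / 100)
= 300 * 0.2
= 60.0

60.0 drops


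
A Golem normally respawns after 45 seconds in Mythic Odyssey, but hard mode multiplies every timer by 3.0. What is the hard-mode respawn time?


Respawn time = base * multiplier
= 45 * 3.0
= 135.0 seconds

135.0 seconds


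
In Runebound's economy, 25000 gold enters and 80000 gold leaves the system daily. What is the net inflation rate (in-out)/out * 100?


Net gold = 25000 - 80000 = -55000
Inflation rate = net / sunk * 100 = -55000 / 80000 * 100
= -0.6875 * 100
= -68.75%

-68.75%


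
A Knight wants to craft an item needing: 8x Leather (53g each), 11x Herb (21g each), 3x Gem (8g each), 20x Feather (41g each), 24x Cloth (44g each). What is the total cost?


Cost breakdown:
  Leather: 8 * 53 = 424
  Herb: 11 * 21 = 231
  Gem: 3 * 8 = 24
  Feather: 20 * 41 = 820
  Cloth: 24 * 44 = 1056
Total = 424 + 231 + 24 + 820 + 1056 = 2555

2555 gold


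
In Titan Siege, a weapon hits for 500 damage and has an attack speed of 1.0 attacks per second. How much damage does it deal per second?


DPS = damage * attack_speed
= 500 * 1.0
= 500.0

500.0 DPS


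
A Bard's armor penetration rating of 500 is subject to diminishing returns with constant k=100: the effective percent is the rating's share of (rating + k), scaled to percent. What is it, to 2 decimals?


effective% = rating / (rating + k) * 100
= 500 / (500 + 100) * 100
= 500 / 600 * 100
= 0.833333 * 100
= 83.33%

83.33%


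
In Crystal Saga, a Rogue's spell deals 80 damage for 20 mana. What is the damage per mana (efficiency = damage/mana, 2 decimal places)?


Efficiency = damage / mana
= 80 / 20
= 4.00

4.00 dmg/mana


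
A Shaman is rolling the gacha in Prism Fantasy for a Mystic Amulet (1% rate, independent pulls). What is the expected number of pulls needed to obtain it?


Expected pulls for a geometric distribution = 1/p = 100 / rate%
= 100 / 1
= 100.0

100.0 pulls


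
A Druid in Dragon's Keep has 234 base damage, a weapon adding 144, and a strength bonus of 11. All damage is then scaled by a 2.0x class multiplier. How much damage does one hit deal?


Sum base + weapon + str = 234 + 144 + 11 = 389
Multiply by 2.0:
389 * 2.0 = 778.0

778.0 damage


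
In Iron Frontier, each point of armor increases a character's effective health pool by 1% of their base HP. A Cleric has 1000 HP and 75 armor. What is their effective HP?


EHP = 1000 * (1 + 75/100)
= 1000 * (1 + 0.75)
= 1000 * 1.75
= 1750.0

1750.0 EHP


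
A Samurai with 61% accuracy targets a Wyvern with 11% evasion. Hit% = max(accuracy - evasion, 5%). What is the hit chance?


accuracy - evasion = 61 - 11 = 50
Apply floor: max(50, 5) = 50
Hit chance = 50%

50%


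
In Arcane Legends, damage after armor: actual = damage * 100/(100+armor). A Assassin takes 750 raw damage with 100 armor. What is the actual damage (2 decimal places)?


actual = 750 * 100 / (100 + 100)
= 750 * 100 / 200
= 75000 / 200
= 375.00

375.00 damage


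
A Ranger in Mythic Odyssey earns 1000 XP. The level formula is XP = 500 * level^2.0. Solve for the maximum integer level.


XP = 500 * level^2.0, so level = (XP / 500)^(1/2.0)
= (1000 / 500)^(1/2.0)
= 2.0^0.5
= 1.4142
Floor: level = 1

level 1


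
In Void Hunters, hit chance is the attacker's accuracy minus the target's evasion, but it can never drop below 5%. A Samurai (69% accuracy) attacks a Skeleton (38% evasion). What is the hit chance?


accuracy - evasion = 69 - 38 = 31
Apply floor: max(31, 5) = 31
Hit chance = 31%

31%


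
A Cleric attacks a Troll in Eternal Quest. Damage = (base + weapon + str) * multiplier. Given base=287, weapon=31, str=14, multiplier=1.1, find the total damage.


Sum base + weapon + str = 287 + 31 + 14 = 332
Multiply by 1.1:
332 * 1.1 = 365.2

365.2 damage


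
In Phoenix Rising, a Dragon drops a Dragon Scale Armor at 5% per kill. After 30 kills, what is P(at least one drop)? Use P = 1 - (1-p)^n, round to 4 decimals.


P(at least one) = 1 - P(none) = 1 - (1-p)^n
p = 5/100 = 0.05
1 - p = 0.95
(1 - p)^30 = 0.95^30 = 0.214639
P(at least one) = 1 - 0.214639 = 0.7854

0.7854


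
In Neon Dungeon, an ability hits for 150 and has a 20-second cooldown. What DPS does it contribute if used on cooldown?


DPS = damage / cooldown
= 150 / 20
= 7.50

7.50 DPS


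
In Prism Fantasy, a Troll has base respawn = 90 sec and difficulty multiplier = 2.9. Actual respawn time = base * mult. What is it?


Respawn time = base * multiplier
= 90 * 2.9
= 261.0 seconds

261.0 seconds


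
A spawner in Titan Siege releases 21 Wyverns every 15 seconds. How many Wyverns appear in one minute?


Spawns per minute = count * (60 / interval)
= 21 * (60 / 15)
= 21 * 4.0
= 84.0

84.0 per minute


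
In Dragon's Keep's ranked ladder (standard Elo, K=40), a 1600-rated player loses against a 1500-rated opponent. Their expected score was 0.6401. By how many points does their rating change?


Elo update: delta = K * (S - Ea), where S = 0 (loses)
S - Ea = 0 - 0.6401 = -0.6401
Rating change = 40 * -0.6401
= -25.60

-25.60 rating points


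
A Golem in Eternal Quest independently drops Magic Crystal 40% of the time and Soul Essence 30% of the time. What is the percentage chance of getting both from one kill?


For independent events, P(both) = P(A) * P(B)
= 40% * 30%
= 1200 / 100 %
= 12.0%

12.0%


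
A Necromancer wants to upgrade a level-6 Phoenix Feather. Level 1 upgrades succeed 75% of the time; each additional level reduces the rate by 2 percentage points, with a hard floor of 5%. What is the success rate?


raw_rate = 75 - 2 * (6 - 1)
= 75 - 2 * 5
= 75 - 10
= 65
Apply floor: max(65, 5) = 65%

65%


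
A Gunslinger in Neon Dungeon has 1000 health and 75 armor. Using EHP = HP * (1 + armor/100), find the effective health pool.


EHP = 1000 * (1 + 75/100)
= 1000 * (1 + 0.75)
= 1000 * 1.75
= 1750.0

1750.0 EHP


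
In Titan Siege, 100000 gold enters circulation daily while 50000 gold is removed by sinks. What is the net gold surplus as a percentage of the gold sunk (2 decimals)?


Net gold = 100000 - 50000 = 50000
Inflation rate = net / sunk * 100 = 50000 / 50000 * 100
= 1.0 * 100
= 100.00%

100.00%


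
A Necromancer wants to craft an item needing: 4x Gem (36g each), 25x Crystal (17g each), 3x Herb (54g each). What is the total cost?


Cost breakdown:
  Gem: 4 * 36 = 144
  Crystal: 25 * 17 = 425
  Herb: 3 * 54 = 162
Total = 144 + 425 + 162 = 731

731 gold


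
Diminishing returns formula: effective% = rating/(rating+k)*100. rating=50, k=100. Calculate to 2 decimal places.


effective% = rating / (rating + k) * 100
= 50 / (50 + 100) * 100
= 50 / 150 * 100
= 0.333333 * 100
= 33.33%

33.33%


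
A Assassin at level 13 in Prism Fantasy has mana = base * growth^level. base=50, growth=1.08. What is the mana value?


value = base * growth^level
= 50 * 1.08^13
= 50 * 2.719624
= 135.98

135.98 mana


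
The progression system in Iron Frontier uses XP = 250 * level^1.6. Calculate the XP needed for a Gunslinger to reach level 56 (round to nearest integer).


XP = 250 * level^1.6
Substitute level = 56:
XP = 250 * 56^1.6
= 250 * 626.7594
= 156690

156690 XP


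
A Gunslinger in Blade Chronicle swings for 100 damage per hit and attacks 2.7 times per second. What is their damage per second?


DPS = damage * attack_speed
= 100 * 2.7
= 270.0

270.0 DPS


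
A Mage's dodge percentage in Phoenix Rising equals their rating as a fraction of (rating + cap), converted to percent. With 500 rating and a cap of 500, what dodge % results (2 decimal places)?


dodge% = 500 / (500 + 500) * 100
= 500 / 1000 * 100
= 0.5 * 100
= 50.00%

50.00%


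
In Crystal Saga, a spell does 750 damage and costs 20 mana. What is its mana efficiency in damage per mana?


Efficiency = damage / mana
= 750 / 20
= 37.50

37.50 dmg/mana


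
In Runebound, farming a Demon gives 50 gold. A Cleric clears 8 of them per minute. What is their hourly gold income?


Gold per minute = 50 * 8 = 400
Gold per hour = 400 * 60 = 24000

24000 gold/hour


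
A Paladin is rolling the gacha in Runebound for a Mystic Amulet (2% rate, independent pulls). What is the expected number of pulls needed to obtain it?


Expected pulls for a geometric distribution = 1/p = 100 / rate%
= 100 / 2
= 50.0

50.0 pulls


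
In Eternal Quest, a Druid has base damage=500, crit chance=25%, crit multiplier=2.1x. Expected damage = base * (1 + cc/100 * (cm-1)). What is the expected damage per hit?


E[dmg] = base * (1 + crit_chance * (crit_mult - 1))
cc as decimal = 25/100 = 0.25
cm - 1 = 2.1 - 1 = 1.1
Bonus factor = 0.25 * 1.1 = 0.275
Total multiplier = 1 + 0.275 = 1.275
Expected damage = 500 * 1.275 = 637.50

637.50 damage


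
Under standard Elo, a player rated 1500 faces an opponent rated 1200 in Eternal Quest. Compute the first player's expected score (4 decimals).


Elo expected score: Ea = 1/(1 + 10^((Rb-Ra)/400))
Rb - Ra = 1200 - 1500 = -300
(Rb-Ra)/400 = -300/400 = -0.75
10^-0.75 = 0.177828
Ea = 1/(1 + 0.177828) = 1/1.177828 = 0.8490

0.8490


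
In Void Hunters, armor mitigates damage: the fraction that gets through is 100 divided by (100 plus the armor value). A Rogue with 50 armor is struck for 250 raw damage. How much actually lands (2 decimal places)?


actual = 250 * 100 / (100 + 50)
= 250 * 100 / 150
= 25000 / 150
= 166.67

166.67 damage


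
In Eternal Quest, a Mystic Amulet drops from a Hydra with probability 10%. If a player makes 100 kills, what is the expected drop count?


Expected drops = kills * (drop_rate / 100)
= 100 * (10 / 100)
= 100 * 0.1
= 10.0

10.0 drops


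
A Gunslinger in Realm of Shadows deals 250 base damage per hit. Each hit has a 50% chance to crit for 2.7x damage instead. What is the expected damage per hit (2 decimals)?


E[dmg] = base * (1 + crit_chance * (crit_mult - 1))
cc as decimal = 50/100 = 0.5
cm - 1 = 2.7 - 1 = 1.7
Bonus factor = 0.5 * 1.7 = 0.85
Total multiplier = 1 + 0.85 = 1.85
Expected damage = 250 * 1.85 = 462.50

462.50 damage


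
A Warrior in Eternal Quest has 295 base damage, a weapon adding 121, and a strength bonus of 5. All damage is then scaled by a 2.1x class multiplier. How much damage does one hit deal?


Sum base + weapon + str = 295 + 121 + 5 = 421
Multiply by 2.1:
421 * 2.1 = 884.1

884.1 damage


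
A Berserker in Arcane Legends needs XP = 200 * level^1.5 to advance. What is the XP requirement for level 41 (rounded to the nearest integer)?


XP = 200 * level^1.5
Substitute level = 41:
XP = 200 * 41^1.5
= 200 * 262.5281
= 52506

52506 XP


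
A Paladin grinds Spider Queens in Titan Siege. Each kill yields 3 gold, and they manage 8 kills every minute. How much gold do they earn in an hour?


Gold per minute = 3 * 8 = 24
Gold per hour = 24 * 60 = 1440

1440 gold/hour


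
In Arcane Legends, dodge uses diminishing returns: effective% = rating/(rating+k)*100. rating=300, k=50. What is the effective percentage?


effective% = rating / (rating + k) * 100
= 300 / (300 + 50) * 100
= 300 / 350 * 100
= 0.857143 * 100
= 85.71%

85.71%


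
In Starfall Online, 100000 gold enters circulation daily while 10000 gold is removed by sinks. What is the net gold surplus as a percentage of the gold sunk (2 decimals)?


Net gold = 100000 - 10000 = 90000
Inflation rate = net / sunk * 100 = 90000 / 10000 * 100
= 9.0 * 100
= 900.00%

900.00%


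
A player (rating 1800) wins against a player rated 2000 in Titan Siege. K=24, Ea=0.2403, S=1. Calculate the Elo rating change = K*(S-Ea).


Elo update: delta = K * (S - Ea), where S = 1 (wins)
S - Ea = 1 - 0.2403 = 0.7597
Rating change = 24 * 0.7597
= 18.23

18.23 rating points


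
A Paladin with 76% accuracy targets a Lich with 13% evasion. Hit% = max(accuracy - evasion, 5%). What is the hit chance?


accuracy - evasion = 76 - 13 = 63
Apply floor: max(63, 5) = 63
Hit chance = 63%

63%


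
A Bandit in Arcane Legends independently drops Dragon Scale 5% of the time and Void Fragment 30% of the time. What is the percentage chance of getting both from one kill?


For independent events, P(both) = P(A) * P(B)
= 5% * 30%
= 150 / 100 %
= 1.5%

1.5%


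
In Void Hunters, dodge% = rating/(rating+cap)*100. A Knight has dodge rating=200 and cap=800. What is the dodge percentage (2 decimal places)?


dodge% = 200 / (200 + 800) * 100
= 200 / 1000 * 100
= 0.2 * 100
= 20.00%

20.00%


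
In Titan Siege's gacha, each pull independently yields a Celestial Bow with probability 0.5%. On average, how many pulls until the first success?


Expected pulls for a geometric distribution = 1/p = 100 / rate%
= 100 / 0.5
= 200.0

200.0 pulls


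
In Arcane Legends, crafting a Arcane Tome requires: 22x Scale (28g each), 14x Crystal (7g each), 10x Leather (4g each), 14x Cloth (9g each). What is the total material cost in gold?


Cost breakdown:
  Scale: 22 * 28 = 616
  Crystal: 14 * 7 = 98
  Leather: 10 * 4 = 40
  Cloth: 14 * 9 = 126
Total = 616 + 98 + 40 + 126 = 880

880 gold


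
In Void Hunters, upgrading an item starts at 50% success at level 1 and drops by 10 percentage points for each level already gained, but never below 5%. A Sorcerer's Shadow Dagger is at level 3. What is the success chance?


raw_rate = 50 - 10 * (3 - 1)
= 50 - 10 * 2
= 50 - 20
= 30
Apply floor: max(30, 5) = 30%

30%


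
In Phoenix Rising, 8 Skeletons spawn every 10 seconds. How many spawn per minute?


Spawns per minute = count * (60 / interval)
= 8 * (60 / 10)
= 8 * 6.0
= 48.0

48.0 per minute


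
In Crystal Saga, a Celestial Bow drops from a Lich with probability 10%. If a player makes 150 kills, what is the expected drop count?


Expected drops = kills * (drop_rate / 100)
= 150 * (10 / 100)
= 150 * 0.1
= 15.0

15.0 drops


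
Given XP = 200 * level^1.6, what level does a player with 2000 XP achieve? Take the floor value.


XP = 200 * level^1.6, so level = (XP / 200)^(1/1.6)
= (2000 / 200)^(1/1.6)
= 10.0^0.625
= 4.217
Floor: level = 4

level 4


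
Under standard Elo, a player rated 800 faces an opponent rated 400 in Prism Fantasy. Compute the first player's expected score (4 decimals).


Elo expected score: Ea = 1/(1 + 10^((Rb-Ra)/400))
Rb - Ra = 400 - 800 = -400
(Rb-Ra)/400 = -400/400 = -1.0
10^-1.0 = 0.1
Ea = 1/(1 + 0.1) = 1/1.1 = 0.9091

0.9091


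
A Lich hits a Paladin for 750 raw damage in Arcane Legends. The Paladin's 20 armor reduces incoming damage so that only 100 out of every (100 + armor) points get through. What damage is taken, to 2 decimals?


actual = 750 * 100 / (100 + 20)
= 750 * 100 / 120
= 75000 / 120
= 625.00

625.00 damage


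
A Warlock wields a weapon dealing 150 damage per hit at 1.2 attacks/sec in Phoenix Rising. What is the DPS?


DPS = damage * attack_speed
= 150 * 1.2
= 180.0

180.0 DPS


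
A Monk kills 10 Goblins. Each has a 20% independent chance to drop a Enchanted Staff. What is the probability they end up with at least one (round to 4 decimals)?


P(at least one) = 1 - P(none) = 1 - (1-p)^n
p = 20/100 = 0.2
1 - p = 0.8
(1 - p)^10 = 0.8^10 = 0.107374
P(at least one) = 1 - 0.107374 = 0.8926

0.8926


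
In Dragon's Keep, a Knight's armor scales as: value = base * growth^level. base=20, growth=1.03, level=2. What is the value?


value = base * growth^level
= 20 * 1.03^2
= 20 * 1.0609
= 21.22

21.22 armor


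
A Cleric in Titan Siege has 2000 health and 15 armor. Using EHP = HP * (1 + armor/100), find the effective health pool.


EHP = 2000 * (1 + 15/100)
= 2000 * (1 + 0.15)
= 2000 * 1.15
= 2300.0

2300.0 EHP


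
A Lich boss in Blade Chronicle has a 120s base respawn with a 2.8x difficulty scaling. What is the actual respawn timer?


Respawn time = base * multiplier
= 120 * 2.8
= 336.0 seconds

336.0 seconds


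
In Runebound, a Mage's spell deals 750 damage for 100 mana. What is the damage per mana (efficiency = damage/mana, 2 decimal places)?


Efficiency = damage / mana
= 750 / 100
= 7.50

7.50 dmg/mana


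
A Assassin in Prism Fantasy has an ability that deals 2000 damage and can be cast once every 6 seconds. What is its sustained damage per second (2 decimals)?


DPS = damage / cooldown
= 2000 / 6
= 333.33

333.33 DPS


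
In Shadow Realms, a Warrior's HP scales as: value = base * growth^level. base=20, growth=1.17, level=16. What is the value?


value = base * growth^level
= 20 * 1.17^16
= 20 * 12.330304
= 246.61

246.61 HP


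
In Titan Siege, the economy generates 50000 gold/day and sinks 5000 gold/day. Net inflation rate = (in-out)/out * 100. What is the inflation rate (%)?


Net gold = 50000 - 5000 = 45000
Inflation rate = net / sunk * 100 = 45000 / 5000 * 100
= 9.0 * 100
= 900.00%

900.00%


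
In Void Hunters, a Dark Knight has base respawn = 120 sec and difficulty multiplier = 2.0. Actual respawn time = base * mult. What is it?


Respawn time = base * multiplier
= 120 * 2.0
= 240.0 seconds

240.0 seconds


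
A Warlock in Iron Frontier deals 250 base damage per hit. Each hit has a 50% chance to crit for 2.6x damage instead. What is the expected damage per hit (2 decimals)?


E[dmg] = base * (1 + crit_chance * (crit_mult - 1))
cc as decimal = 50/100 = 0.5
cm - 1 = 2.6 - 1 = 1.6
Bonus factor = 0.5 * 1.6 = 0.8
Total multiplier = 1 + 0.8 = 1.8
Expected damage = 250 * 1.8 = 450.00

450.00 damage


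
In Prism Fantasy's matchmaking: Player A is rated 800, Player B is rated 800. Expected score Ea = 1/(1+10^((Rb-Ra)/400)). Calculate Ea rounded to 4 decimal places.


Elo expected score: Ea = 1/(1 + 10^((Rb-Ra)/400))
Rb - Ra = 800 - 800 = 0
(Rb-Ra)/400 = 0/400 = 0.0
10^0.0 = 1.0
Ea = 1/(1 + 1.0) = 1/2.0 = 0.5000

0.5000


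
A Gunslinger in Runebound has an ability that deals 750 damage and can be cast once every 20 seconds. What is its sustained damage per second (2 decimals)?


DPS = damage / cooldown
= 750 / 20
= 37.50

37.50 DPS


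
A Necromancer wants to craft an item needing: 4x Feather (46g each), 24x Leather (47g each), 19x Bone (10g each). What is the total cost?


Cost breakdown:
  Feather: 4 * 46 = 184
  Leather: 24 * 47 = 1128
  Bone: 19 * 10 = 190
Total = 184 + 1128 + 190 = 1502

1502 gold


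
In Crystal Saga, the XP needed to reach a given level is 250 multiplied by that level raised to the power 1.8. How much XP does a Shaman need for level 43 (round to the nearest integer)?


XP = 250 * level^1.8
Substitute level = 43:
XP = 250 * 43^1.8
= 250 * 871.4515
= 217863

217863 XP


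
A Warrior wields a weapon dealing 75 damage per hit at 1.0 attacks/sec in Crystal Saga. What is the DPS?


DPS = damage * attack_speed
= 75 * 1.0
= 75.0

75.0 DPS


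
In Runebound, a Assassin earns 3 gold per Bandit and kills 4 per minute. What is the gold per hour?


Gold per minute = 3 * 4 = 12
Gold per hour = 12 * 60 = 720

720 gold/hour


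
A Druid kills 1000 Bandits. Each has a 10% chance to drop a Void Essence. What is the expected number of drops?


Expected drops = kills * (drop_rate / 100)
= 1000 * (10 / 100)
= 1000 * 0.1
= 100.0

100.0 drops


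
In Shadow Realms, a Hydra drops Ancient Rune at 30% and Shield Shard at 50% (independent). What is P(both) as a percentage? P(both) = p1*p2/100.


For independent events, P(both) = P(A) * P(B)
= 30% * 50%
= 1500 / 100 %
= 15.0%

15.0%


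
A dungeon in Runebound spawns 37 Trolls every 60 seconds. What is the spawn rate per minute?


Spawns per minute = count * (60 / interval)
= 37 * (60 / 60)
= 37 * 1.0
= 37.0

37.0 per minute


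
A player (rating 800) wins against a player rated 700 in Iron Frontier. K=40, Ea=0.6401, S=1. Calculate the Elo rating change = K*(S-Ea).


Elo update: delta = K * (S - Ea), where S = 1 (wins)
S - Ea = 1 - 0.6401 = 0.3599
Rating change = 40 * 0.3599
= 14.40

14.40 rating points


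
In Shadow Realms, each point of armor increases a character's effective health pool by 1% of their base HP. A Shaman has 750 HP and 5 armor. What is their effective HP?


EHP = 750 * (1 + 5/100)
= 750 * (1 + 0.05)
= 750 * 1.05
= 787.5

787.5 EHP


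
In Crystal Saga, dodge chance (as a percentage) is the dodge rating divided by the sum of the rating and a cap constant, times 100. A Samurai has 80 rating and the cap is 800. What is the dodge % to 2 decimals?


dodge% = 80 / (80 + 800) * 100
= 80 / 880 * 100
= 0.090909 * 100
= 9.09%

9.09%


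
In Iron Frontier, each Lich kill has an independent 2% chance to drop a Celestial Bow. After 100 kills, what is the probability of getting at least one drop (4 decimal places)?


P(at least one) = 1 - P(none) = 1 - (1-p)^n
p = 2/100 = 0.02
1 - p = 0.98
(1 - p)^100 = 0.98^100 = 0.132620
P(at least one) = 1 - 0.132620 = 0.8674

0.8674


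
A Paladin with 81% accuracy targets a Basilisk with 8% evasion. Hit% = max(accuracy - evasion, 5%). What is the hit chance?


accuracy - evasion = 81 - 8 = 73
Apply floor: max(73, 5) = 73
Hit chance = 73%

73%


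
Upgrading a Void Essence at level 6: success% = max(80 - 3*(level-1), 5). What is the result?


raw_rate = 80 - 3 * (6 - 1)
= 80 - 3 * 5
= 80 - 15
= 65
Apply floor: max(65, 5) = 65%

65%


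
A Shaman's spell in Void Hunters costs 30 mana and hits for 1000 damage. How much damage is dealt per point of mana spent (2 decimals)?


Efficiency = damage / mana
= 1000 / 30
= 33.33

33.33 dmg/mana


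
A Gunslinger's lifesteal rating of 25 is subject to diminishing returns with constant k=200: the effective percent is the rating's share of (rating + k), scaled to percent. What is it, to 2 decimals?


effective% = rating / (rating + k) * 100
= 25 / (25 + 200) * 100
= 25 / 225 * 100
= 0.111111 * 100
= 11.11%

11.11%


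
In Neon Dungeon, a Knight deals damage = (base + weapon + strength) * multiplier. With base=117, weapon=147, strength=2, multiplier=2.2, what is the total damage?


Sum base + weapon + str = 117 + 147 + 2 = 266
Multiply by 2.2:
266 * 2.2 = 585.2

585.2 damage


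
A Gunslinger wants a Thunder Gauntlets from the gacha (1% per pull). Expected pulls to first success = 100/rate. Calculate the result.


Expected pulls for a geometric distribution = 1/p = 100 / rate%
= 100 / 1
= 100.0

100.0 pulls


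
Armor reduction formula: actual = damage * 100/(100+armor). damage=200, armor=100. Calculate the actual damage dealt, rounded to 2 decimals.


actual = 200 * 100 / (100 + 100)
= 200 * 100 / 200
= 20000 / 200
= 100.00

100.00 damage


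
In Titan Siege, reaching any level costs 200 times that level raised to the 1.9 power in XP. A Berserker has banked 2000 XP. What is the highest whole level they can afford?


XP = 200 * level^1.9, so level = (XP / 200)^(1/1.9)
= (2000 / 200)^(1/1.9)
= 10.0^0.5263
= 3.3598
Floor: level = 3

level 3


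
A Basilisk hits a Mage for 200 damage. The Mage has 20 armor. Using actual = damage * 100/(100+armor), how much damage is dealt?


actual = 200 * 100 / (100 + 20)
= 200 * 100 / 120
= 20000 / 120
= 166.67

166.67 damage


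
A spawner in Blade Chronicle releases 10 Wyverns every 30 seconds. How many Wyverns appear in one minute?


Spawns per minute = count * (60 / interval)
= 10 * (60 / 30)
= 10 * 2.0
= 20.0

20.0 per minute
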